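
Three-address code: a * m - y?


Break into single-operator statements:
t1 = a * m
t2 = t1 - y


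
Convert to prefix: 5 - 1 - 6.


left-to-right (same/higher precedence on left): tree is (- (- 5 1) 6)
Prefix: - - 5 1 6


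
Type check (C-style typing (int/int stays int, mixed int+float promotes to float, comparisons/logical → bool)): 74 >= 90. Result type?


Operand types: int >= int
Rule: comparison yields bool
Result type: bool


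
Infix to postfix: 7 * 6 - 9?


Left to right (same or higher precedence on left)
Postfix: 7 6 * 9 -


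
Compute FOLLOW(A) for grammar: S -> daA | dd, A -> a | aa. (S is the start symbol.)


$ ∈ FOLLOW(S). For each A -> αBβ: add FIRST(β)\{ε} to FOLLOW(B); if β nullable, add FOLLOW(A).
FOLLOW(A) = {$}


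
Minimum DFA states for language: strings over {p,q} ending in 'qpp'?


Track the longest suffix of input matching a prefix of 'qpp': 4 classes (prefixes of length 0..3)
Minimal DFA: 4 states


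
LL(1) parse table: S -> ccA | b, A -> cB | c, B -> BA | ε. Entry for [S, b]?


For [S, b]: 'b' ∈ FIRST(b)
Entry: S -> b


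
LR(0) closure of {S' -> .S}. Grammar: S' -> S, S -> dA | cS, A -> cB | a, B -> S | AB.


Start: S' -> .S
For each item with dot before a nonterminal B, add B -> .γ for every B-production
Closure: [S' -> .S, S -> .dA, S -> .cS]


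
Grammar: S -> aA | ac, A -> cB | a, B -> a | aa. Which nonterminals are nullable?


A nonterminal is nullable iff some alternative derives ε (directly, or every symbol in it is nullable)
Nullable: {}


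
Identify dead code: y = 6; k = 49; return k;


y is assigned but never read
Dead: 'y = 6'


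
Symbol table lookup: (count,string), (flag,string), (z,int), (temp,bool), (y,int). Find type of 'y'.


Lookup 'y' → type int


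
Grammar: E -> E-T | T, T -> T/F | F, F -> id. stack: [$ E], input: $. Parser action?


start symbol E on stack, input exhausted
Action: accept


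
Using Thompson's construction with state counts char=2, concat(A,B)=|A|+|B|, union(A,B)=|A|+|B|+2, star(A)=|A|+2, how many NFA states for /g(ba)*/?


Syntax tree has 3 char leaf(s), 0 union(s), 1 star(s)
chars contribute 3×2 = 6; each union adds +2; each star adds +2
Total: 6 + 0 + 2 = 8 states


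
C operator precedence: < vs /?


'/' is multiplicative (level 10); '<' is relational (level 7)
Higher level binds tighter
'/' has higher precedence than '<'


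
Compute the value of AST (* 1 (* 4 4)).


Evaluate inner: (* 4 4) = 16
Evaluate root: (* 1 16) = 16
Result: 16


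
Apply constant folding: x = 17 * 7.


17 * 7 = 119 at compile time
Optimized: x = 119


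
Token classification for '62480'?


Pattern: digits only
Type: INTEGER_LITERAL


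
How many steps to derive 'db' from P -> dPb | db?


Derivation: P => db
Steps: 1


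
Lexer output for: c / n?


Scan left to right, longest-match per lexeme
Tokens: ID(c), OP(/), ID(n)


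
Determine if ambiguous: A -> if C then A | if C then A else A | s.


dangling else: 'if C then if C then s else s' parses two ways
Ambiguous


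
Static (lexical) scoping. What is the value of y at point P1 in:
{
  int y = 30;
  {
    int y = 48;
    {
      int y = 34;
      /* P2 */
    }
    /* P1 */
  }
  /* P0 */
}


y declared in the same block as P1
y = 48


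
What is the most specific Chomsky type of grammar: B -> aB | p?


Right-linear: every RHS is a terminal or a terminal followed by one nonterminal
Classification: Type 3 (Regular)


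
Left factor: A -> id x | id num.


Common prefix: 'id'
Factored: A -> id A', A' -> x | num


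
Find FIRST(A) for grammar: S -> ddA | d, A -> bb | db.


Per alternative of A: FIRST(bb) = {b}; FIRST(db) = {d}
FIRST(A) = {b, d}


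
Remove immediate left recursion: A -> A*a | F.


Left-recursive alternatives: A*a; non-recursive: F
Introduce A': A -> FA', A' -> *aA' | ε


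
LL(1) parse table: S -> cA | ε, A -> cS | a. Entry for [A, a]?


For [A, a]: 'a' ∈ FIRST(a)
Entry: A -> a


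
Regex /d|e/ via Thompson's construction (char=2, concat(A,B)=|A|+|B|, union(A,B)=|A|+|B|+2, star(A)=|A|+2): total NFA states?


Syntax tree has 2 char leaf(s), 1 union(s), 0 star(s)
chars contribute 2×2 = 4; each union adds +2; each star adds +2
Total: 4 + 2 + 0 = 6 states


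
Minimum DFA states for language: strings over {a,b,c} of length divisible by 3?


Track length mod 3: states 0..2, accept at 0
Minimal DFA: 3 states


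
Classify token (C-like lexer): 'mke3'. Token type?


Pattern: letter/underscore followed by alphanumerics, not a keyword
Type: IDENTIFIER


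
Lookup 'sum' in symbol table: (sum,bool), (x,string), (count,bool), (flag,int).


Lookup 'sum' → type bool


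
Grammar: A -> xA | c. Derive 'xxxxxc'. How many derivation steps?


Derivation: A => xA => xxA => xxxA => xxxxA => xxxxxA => xxxxxc
Steps: 6


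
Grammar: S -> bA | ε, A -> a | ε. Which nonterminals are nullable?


A nonterminal is nullable iff some alternative derives ε (directly, or every symbol in it is nullable)
Nullable: {A, S}


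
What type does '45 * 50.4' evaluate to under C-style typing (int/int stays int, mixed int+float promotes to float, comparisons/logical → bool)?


Operand types: int * float
Rule: mixed int/float promotes to float; int/int stays int
Result type: float


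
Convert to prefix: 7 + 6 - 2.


left-to-right (same/higher precedence on left): tree is (- (+ 7 6) 2)
Prefix: - + 7 6 2


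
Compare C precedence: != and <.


'<' is relational (level 7); '!=' is equality (level 6)
Higher level binds tighter
'<' has higher precedence than '!='


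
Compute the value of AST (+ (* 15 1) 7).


Evaluate inner: (* 15 1) = 15
Evaluate root: (+ 15 7) = 22
Result: 22


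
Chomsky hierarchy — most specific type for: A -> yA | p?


Right-linear: every RHS is a terminal or a terminal followed by one nonterminal
Classification: Type 3 (Regular)


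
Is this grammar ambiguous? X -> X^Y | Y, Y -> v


precedence layered via separate nonterminal Y: deterministic
Unambiguous


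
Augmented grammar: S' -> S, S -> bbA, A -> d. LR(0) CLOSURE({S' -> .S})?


Start: S' -> .S
For each item with dot before a nonterminal B, add B -> .γ for every B-production
Closure: [S' -> .S, S -> .bbA]


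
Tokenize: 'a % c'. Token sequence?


Scan left to right, longest-match per lexeme
Tokens: ID(a), OP(%), ID(c)


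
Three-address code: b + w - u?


Break into single-operator statements:
t1 = b + w
t2 = t1 - u


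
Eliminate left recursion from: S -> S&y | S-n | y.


Left-recursive alternatives: S&y, S-n; non-recursive: y
Introduce S': S -> yS', S' -> &yS' | -nS' | ε


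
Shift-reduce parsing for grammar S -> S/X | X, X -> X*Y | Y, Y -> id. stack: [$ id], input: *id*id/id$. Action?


'id' on top is the handle for Y -> id
Action: reduce (Y -> id)


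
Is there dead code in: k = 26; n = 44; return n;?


k is assigned but never read
Dead: 'k = 26'


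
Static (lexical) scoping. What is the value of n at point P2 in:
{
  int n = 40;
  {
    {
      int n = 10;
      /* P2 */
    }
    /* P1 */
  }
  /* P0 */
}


n declared in the same block as P2
n = 10


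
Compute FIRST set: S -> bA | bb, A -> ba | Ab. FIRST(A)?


Per alternative of A: FIRST(ba) = {b}; FIRST(Ab) = {b}
FIRST(A) = {b}


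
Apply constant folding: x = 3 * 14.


3 * 14 = 42 at compile time
Optimized: x = 42


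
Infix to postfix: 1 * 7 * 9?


Left to right (same or higher precedence on left)
Postfix: 1 7 * 9 *


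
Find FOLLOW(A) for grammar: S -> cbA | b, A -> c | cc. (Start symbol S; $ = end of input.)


$ ∈ FOLLOW(S). For each A -> αBβ: add FIRST(β)\{ε} to FOLLOW(B); if β nullable, add FOLLOW(A).
FOLLOW(A) = {$}


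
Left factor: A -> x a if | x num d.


Common prefix: 'x'
Factored: A -> x A', A' -> a if | num d


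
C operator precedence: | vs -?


'-' is additive (level 9); '|' is bitwise OR (level 3)
Higher level binds tighter
'-' has higher precedence than '|'


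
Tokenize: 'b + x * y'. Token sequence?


Scan left to right, longest-match per lexeme
Tokens: ID(b), OP(+), ID(x), OP(*), ID(y)


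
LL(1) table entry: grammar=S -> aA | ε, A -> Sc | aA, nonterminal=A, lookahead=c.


For [A, c]: 'c' ∈ FIRST(Sc)
Entry: A -> Sc


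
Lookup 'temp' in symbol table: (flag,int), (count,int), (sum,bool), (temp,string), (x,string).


Lookup 'temp' → type string


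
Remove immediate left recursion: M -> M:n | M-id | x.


Left-recursive alternatives: M:n, M-id; non-recursive: x
Introduce M': M -> xM', M' -> :nM' | -idM' | ε


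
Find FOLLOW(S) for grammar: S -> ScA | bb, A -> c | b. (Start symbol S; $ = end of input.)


$ ∈ FOLLOW(S). For each A -> αBβ: add FIRST(β)\{ε} to FOLLOW(B); if β nullable, add FOLLOW(A).
FOLLOW(S) = {$, c}


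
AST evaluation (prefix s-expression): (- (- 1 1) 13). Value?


Evaluate inner: (- 1 1) = 0
Evaluate root: (- 0 13) = -13
Result: -13


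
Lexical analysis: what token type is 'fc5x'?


Pattern: letter/underscore followed by alphanumerics, not a keyword
Type: IDENTIFIER


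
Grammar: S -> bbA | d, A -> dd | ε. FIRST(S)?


Per alternative of S: FIRST(bbA) = {b}; FIRST(d) = {d}
FIRST(S) = {b, d}


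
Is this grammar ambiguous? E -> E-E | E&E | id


'id-id&id' has two parse trees (no precedence encoded between - and &)
Ambiguous


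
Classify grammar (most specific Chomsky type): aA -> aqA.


LHS has context (more than one symbol) and |LHS| ≤ |RHS|
Classification: Type 1 (Context-Sensitive)


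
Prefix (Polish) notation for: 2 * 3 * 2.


left-to-right (same/higher precedence on left): tree is (* (* 2 3) 2)
Prefix: * * 2 3 2


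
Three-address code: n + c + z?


Break into single-operator statements:
t1 = n + c
t2 = t1 + z


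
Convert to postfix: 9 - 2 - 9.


Left to right (same or higher precedence on left)
Postfix: 9 2 - 9 -


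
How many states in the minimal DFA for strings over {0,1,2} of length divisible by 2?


Track length mod 2: states 0..1, accept at 0
Minimal DFA: 2 states


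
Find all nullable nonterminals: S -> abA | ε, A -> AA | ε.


A nonterminal is nullable iff some alternative derives ε (directly, or every symbol in it is nullable)
Nullable: {A, S}


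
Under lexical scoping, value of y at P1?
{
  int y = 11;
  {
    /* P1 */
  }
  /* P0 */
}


P1's block does not declare y; resolves to the enclosing declaration at depth 0
y = 11


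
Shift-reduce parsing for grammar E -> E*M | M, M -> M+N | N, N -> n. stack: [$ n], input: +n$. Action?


'n' on top is the handle for N -> n
Action: reduce (N -> n)


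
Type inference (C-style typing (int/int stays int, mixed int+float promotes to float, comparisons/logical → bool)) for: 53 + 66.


Operand types: int + int
Rule: mixed int/float promotes to float; int/int stays int
Result type: int


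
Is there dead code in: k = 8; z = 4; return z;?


k is assigned but never read
Dead: 'k = 8'


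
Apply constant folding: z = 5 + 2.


5 + 2 = 7 at compile time
Optimized: z = 7


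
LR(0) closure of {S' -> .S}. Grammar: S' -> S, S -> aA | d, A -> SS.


Start: S' -> .S
For each item with dot before a nonterminal B, add B -> .γ for every B-production
Closure: [S' -> .S, S -> .aA, S -> .d]


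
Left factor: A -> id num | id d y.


Common prefix: 'id'
Factored: A -> id A', A' -> num | d y


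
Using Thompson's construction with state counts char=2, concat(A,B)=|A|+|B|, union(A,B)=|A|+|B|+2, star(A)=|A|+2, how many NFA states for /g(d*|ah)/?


Syntax tree has 4 char leaf(s), 1 union(s), 1 star(s)
chars contribute 4×2 = 8; each union adds +2; each star adds +2
Total: 8 + 2 + 2 = 12 states


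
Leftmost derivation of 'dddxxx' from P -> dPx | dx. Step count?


Derivation: P => dPx => ddPxx => dddxxx
Steps: 3


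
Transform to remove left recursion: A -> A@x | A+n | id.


Left-recursive alternatives: A@x, A+n; non-recursive: id
Introduce A': A -> idA', A' -> @xA' | +nA' | ε


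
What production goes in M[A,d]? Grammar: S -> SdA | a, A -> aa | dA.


For [A, d]: 'd' ∈ FIRST(dA)
Entry: A -> dA


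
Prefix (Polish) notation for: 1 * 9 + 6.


left-to-right (same/higher precedence on left): tree is (+ (* 1 9) 6)
Prefix: + * 1 9 6


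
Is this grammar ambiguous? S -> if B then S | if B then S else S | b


dangling else: 'if B then if B then b else b' parses two ways
Ambiguous


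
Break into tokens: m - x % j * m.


Scan left to right, longest-match per lexeme
Tokens: ID(m), OP(-), ID(x), OP(%), ID(j), OP(*), ID(m)


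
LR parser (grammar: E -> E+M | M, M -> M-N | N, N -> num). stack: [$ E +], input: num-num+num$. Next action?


no handle ('E+' is not any RHS); shift 'num'
Action: shift


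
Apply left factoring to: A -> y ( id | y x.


Common prefix: 'y'
Factored: A -> y A', A' -> ( id | x


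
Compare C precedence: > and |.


'>' is relational (level 7); '|' is bitwise OR (level 3)
Higher level binds tighter
'>' has higher precedence than '|'


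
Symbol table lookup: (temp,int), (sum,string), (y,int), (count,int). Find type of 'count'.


Lookup 'count' → type int


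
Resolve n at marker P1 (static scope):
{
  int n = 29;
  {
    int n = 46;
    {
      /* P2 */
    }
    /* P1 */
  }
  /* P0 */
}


n declared in the same block as P1
n = 46


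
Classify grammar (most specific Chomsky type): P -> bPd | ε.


Single nonterminal LHS, but b^n d^n is not regular
Classification: Type 2 (Context-Free)


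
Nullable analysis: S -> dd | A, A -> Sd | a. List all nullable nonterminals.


A nonterminal is nullable iff some alternative derives ε (directly, or every symbol in it is nullable)
Nullable: {}


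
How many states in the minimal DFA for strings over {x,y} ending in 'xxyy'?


Track the longest suffix of input matching a prefix of 'xxyy': 5 classes (prefixes of length 0..4)
Minimal DFA: 5 states


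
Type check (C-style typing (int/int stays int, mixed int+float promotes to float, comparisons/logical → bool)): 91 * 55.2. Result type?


Operand types: int * float
Rule: mixed int/float promotes to float; int/int stays int
Result type: float


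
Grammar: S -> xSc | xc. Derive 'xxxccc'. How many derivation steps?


Derivation: S => xSc => xxScc => xxxccc
Steps: 3


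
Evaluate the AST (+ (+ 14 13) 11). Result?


Evaluate inner: (+ 14 13) = 27
Evaluate root: (+ 27 11) = 38
Result: 38


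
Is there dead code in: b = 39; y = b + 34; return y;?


b is read by y's definition; y is returned
No dead code


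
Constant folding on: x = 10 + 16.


10 + 16 = 26 at compile time
Optimized: x = 26


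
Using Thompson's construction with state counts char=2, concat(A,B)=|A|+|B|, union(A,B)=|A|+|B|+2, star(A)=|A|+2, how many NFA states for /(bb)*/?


Syntax tree has 2 char leaf(s), 0 union(s), 1 star(s)
chars contribute 2×2 = 4; each union adds +2; each star adds +2
Total: 4 + 0 + 2 = 6 states


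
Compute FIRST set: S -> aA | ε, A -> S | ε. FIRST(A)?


Per alternative of A: FIRST(S) = {a, ε}; FIRST(ε) = {ε}
FIRST(A) = {a, ε}


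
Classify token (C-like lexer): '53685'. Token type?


Pattern: digits only
Type: INTEGER_LITERAL


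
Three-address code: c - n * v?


Break into single-operator statements:
t1 = n * v
t2 = c - t1


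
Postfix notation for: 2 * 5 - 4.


Left to right (same or higher precedence on left)
Postfix: 2 5 * 4 -


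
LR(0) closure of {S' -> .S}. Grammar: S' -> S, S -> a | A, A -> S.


Start: S' -> .S
For each item with dot before a nonterminal B, add B -> .γ for every B-production
Closure: [S' -> .S, S -> .a, S -> .A, A -> .S]


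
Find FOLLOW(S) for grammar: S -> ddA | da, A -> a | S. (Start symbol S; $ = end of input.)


$ ∈ FOLLOW(S). For each A -> αBβ: add FIRST(β)\{ε} to FOLLOW(B); if β nullable, add FOLLOW(A).
FOLLOW(S) = {$}


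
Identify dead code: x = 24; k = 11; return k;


x is assigned but never read
Dead: 'x = 24'


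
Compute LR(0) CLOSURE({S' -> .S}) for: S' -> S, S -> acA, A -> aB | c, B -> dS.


Start: S' -> .S
For each item with dot before a nonterminal B, add B -> .γ for every B-production
Closure: [S' -> .S, S -> .acA]


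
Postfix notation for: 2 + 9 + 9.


Left to right (same or higher precedence on left)
Postfix: 2 9 + 9 +


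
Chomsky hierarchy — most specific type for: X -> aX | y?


Right-linear: every RHS is a terminal or a terminal followed by one nonterminal
Classification: Type 3 (Regular)


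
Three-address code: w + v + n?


Break into single-operator statements:
t1 = w + v
t2 = t1 + n


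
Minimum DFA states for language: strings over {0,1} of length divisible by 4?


Track length mod 4: states 0..3, accept at 0
Minimal DFA: 4 states


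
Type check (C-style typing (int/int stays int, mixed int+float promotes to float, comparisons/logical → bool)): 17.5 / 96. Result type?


Operand types: float / int
Rule: mixed int/float promotes to float; int/int stays int
Result type: float


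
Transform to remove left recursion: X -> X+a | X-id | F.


Left-recursive alternatives: X+a, X-id; non-recursive: F
Introduce X': X -> FX', X' -> +aX' | -idX' | ε


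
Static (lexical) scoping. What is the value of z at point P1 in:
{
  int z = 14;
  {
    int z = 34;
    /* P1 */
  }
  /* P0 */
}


z declared in the same block as P1
z = 34


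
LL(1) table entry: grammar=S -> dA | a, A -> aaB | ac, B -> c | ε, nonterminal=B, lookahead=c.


For [B, c]: 'c' ∈ FIRST(c)
Entry: B -> c


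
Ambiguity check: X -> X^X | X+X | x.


'x^x+x' has two parse trees (no precedence encoded between ^ and +)
Ambiguous


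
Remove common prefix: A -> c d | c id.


Common prefix: 'c'
Factored: A -> c A', A' -> d | id


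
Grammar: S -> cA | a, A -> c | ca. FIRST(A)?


Per alternative of A: FIRST(c) = {c}; FIRST(ca) = {c}
FIRST(A) = {c}


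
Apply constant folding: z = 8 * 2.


8 * 2 = 16 at compile time
Optimized: z = 16


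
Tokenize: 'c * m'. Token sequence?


Scan left to right, longest-match per lexeme
Tokens: ID(c), OP(*), ID(m)


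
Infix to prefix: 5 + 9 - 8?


left-to-right (same/higher precedence on left): tree is (- (+ 5 9) 8)
Prefix: - + 5 9 8


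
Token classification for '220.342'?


Pattern: digits with a decimal point
Type: FLOAT_LITERAL


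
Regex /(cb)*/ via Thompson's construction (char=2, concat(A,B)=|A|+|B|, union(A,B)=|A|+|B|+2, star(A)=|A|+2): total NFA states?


Syntax tree has 2 char leaf(s), 0 union(s), 1 star(s)
chars contribute 2×2 = 4; each union adds +2; each star adds +2
Total: 4 + 0 + 2 = 6 states


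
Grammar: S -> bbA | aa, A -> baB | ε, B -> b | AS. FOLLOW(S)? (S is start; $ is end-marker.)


$ ∈ FOLLOW(S). For each A -> αBβ: add FIRST(β)\{ε} to FOLLOW(B); if β nullable, add FOLLOW(A).
FOLLOW(S) = {$, a, b}


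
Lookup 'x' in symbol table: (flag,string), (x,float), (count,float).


Lookup 'x' → type float


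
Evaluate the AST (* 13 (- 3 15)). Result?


Evaluate inner: (- 3 15) = -12
Evaluate root: (* 13 -12) = -156
Result: -156


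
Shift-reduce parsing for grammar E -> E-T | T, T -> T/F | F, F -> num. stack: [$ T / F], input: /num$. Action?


handle 'T/F' on top
Action: reduce (T -> T/F)


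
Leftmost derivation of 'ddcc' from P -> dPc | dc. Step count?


Derivation: P => dPc => ddcc
Steps: 2


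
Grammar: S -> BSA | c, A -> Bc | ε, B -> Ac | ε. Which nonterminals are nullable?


A nonterminal is nullable iff some alternative derives ε (directly, or every symbol in it is nullable)
Nullable: {A, B}


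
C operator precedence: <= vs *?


'*' is multiplicative (level 10); '<=' is relational (level 7)
Higher level binds tighter
'*' has higher precedence than '<='


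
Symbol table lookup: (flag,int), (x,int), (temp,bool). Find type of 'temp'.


Lookup 'temp' → type bool


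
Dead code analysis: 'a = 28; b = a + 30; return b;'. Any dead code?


a is read by b's definition; b is returned
No dead code


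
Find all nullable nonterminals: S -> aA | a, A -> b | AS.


A nonterminal is nullable iff some alternative derives ε (directly, or every symbol in it is nullable)
Nullable: {}


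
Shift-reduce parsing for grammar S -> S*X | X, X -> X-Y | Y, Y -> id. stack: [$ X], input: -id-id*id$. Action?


shift '-' to continue X -> X-Y
Action: shift


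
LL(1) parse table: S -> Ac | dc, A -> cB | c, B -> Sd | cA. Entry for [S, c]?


For [S, c]: 'c' ∈ FIRST(Ac)
Entry: S -> Ac


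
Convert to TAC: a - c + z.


Break into single-operator statements:
t1 = a - c
t2 = t1 + z


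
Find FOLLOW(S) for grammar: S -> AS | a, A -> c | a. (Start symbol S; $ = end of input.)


$ ∈ FOLLOW(S). For each A -> αBβ: add FIRST(β)\{ε} to FOLLOW(B); if β nullable, add FOLLOW(A).
FOLLOW(S) = {$}


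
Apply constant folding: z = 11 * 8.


11 * 8 = 88 at compile time
Optimized: z = 88


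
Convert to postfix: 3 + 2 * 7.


* has higher precedence, evaluate 2*7 first
Postfix: 3 2 7 * +


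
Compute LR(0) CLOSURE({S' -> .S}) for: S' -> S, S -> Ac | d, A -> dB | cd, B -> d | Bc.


Start: S' -> .S
For each item with dot before a nonterminal B, add B -> .γ for every B-production
Closure: [S' -> .S, S -> .Ac, S -> .d, A -> .dB, A -> .cd]


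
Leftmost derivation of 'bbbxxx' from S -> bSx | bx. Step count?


Derivation: S => bSx => bbSxx => bbbxxx
Steps: 3


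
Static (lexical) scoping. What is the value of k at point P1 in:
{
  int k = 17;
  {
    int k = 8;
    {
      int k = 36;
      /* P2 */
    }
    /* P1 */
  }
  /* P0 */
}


k declared in the same block as P1
k = 8


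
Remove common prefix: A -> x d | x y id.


Common prefix: 'x'
Factored: A -> x A', A' -> d | y id


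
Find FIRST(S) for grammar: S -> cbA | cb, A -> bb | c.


Per alternative of S: FIRST(cbA) = {c}; FIRST(cb) = {c}
FIRST(S) = {c}


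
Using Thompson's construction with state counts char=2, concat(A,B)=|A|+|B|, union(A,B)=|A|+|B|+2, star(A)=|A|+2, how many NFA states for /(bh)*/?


Syntax tree has 2 char leaf(s), 0 union(s), 1 star(s)
chars contribute 2×2 = 4; each union adds +2; each star adds +2
Total: 4 + 0 + 2 = 6 states


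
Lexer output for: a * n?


Scan left to right, longest-match per lexeme
Tokens: ID(a), OP(*), ID(n)


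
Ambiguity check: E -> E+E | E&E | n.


'n+n&n' has two parse trees (no precedence encoded between + and &)
Ambiguous


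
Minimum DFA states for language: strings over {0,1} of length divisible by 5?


Track length mod 5: states 0..4, accept at 0
Minimal DFA: 5 states


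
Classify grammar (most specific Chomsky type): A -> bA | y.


Right-linear: every RHS is a terminal or a terminal followed by one nonterminal
Classification: Type 3 (Regular)


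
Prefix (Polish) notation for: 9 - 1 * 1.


'*' binds tighter: tree is (- 9 (* 1 1))
Prefix: - 9 * 1 1


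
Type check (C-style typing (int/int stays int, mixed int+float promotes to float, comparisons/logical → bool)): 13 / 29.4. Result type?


Operand types: int / float
Rule: mixed int/float promotes to float; int/int stays int
Result type: float


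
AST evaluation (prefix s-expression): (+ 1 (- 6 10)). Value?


Evaluate inner: (- 6 10) = -4
Evaluate root: (+ 1 -4) = -3
Result: -3


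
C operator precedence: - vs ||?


'-' is additive (level 9); '||' is logical OR (level 1)
Higher level binds tighter
'-' has higher precedence than '||'


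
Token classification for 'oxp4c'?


Pattern: letter/underscore followed by alphanumerics, not a keyword
Type: IDENTIFIER


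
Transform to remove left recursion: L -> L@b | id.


Left-recursive alternatives: L@b; non-recursive: id
Introduce L': L -> idL', L' -> @bL' | ε


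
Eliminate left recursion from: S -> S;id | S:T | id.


Left-recursive alternatives: S;id, S:T; non-recursive: id
Introduce S': S -> idS', S' -> ;idS' | :TS' | ε


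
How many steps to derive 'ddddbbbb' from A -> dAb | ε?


Derivation: A => dAb => ddAbb => dddAbbb => ddddAbbbb => ddddbbbb
Steps: 5


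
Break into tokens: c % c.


Scan left to right, longest-match per lexeme
Tokens: ID(c), OP(%), ID(c)


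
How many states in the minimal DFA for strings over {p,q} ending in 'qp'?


Track the longest suffix of input matching a prefix of 'qp': 3 classes (prefixes of length 0..2)
Minimal DFA: 3 states


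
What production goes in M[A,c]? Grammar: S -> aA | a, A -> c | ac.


For [A, c]: 'c' ∈ FIRST(c)
Entry: A -> c


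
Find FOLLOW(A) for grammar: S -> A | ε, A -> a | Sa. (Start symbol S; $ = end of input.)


$ ∈ FOLLOW(S). For each A -> αBβ: add FIRST(β)\{ε} to FOLLOW(B); if β nullable, add FOLLOW(A).
FOLLOW(A) = {$, a}


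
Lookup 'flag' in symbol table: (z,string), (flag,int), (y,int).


Lookup 'flag' → type int


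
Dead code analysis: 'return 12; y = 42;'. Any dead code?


statement follows a return and is unreachable
Dead: 'y = 42'


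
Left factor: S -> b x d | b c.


Common prefix: 'b'
Factored: S -> b S', S' -> x d | c


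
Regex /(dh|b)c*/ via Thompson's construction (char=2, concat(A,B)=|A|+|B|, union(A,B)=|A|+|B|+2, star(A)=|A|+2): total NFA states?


Syntax tree has 4 char leaf(s), 1 union(s), 1 star(s)
chars contribute 4×2 = 8; each union adds +2; each star adds +2
Total: 8 + 2 + 2 = 12 states


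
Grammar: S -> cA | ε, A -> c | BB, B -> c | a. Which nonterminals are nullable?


A nonterminal is nullable iff some alternative derives ε (directly, or every symbol in it is nullable)
Nullable: {S}


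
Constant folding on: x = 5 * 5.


5 * 5 = 25 at compile time
Optimized: x = 25


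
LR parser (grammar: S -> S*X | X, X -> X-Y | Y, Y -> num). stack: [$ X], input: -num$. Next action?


shift '-' to continue X -> X-Y
Action: shift


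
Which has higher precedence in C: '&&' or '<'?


'<' is relational (level 7); '&&' is logical AND (level 2)
Higher level binds tighter
'<' has higher precedence than '&&'


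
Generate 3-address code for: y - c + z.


Break into single-operator statements:
t1 = y - c
t2 = t1 + z


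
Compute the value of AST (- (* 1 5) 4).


Evaluate inner: (* 1 5) = 5
Evaluate root: (- 5 4) = 1
Result: 1


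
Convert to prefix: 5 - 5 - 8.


left-to-right (same/higher precedence on left): tree is (- (- 5 5) 8)
Prefix: - - 5 5 8


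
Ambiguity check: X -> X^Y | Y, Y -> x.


precedence layered via separate nonterminal Y: deterministic
Unambiguous


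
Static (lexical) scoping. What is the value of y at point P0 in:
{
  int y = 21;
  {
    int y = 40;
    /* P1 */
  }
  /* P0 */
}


y declared in the same block as P0
y = 21


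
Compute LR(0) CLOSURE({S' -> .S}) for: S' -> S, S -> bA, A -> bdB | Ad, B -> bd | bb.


Start: S' -> .S
For each item with dot before a nonterminal B, add B -> .γ for every B-production
Closure: [S' -> .S, S -> .bA]


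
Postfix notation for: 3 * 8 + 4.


Left to right (same or higher precedence on left)
Postfix: 3 8 * 4 +


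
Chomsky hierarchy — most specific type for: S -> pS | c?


Right-linear: every RHS is a terminal or a terminal followed by one nonterminal
Classification: Type 3 (Regular)


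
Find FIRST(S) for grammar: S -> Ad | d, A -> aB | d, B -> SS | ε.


Per alternative of S: FIRST(Ad) = {a, d}; FIRST(d) = {d}
FIRST(S) = {a, d}


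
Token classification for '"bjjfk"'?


Pattern: double-quoted sequence
Type: STRING_LITERAL


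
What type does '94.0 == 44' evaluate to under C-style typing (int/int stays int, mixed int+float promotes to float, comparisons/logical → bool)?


Operand types: float == int
Rule: comparison yields bool
Result type: bool


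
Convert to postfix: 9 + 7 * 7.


* has higher precedence, evaluate 7*7 first
Postfix: 9 7 7 * +


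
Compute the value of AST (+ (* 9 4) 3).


Evaluate inner: (* 9 4) = 36
Evaluate root: (+ 36 3) = 39
Result: 39


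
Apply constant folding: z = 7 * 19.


7 * 19 = 133 at compile time
Optimized: z = 133


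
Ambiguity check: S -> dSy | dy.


balanced d^n…y^n: each string has a unique parse
Unambiguous


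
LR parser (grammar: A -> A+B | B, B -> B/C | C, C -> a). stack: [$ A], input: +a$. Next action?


shift '+' to continue A -> A+B
Action: shift


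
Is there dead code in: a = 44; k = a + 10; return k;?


a is read by k's definition; k is returned
No dead code


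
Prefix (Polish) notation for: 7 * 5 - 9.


left-to-right (same/higher precedence on left): tree is (- (* 7 5) 9)
Prefix: - * 7 5 9


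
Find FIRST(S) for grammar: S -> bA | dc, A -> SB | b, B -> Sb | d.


Per alternative of S: FIRST(bA) = {b}; FIRST(dc) = {d}
FIRST(S) = {b, d}


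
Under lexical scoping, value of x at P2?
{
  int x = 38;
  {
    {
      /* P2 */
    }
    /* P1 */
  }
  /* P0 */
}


P2's block does not declare x; resolves to the enclosing declaration at depth 0
x = 38


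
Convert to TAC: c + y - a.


Break into single-operator statements:
t1 = c + y
t2 = t1 - a


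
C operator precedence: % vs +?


'%' is multiplicative (level 10); '+' is additive (level 9)
Higher level binds tighter
'%' has higher precedence than '+'


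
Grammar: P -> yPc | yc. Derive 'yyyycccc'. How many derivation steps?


Derivation: P => yPc => yyPcc => yyyPccc => yyyycccc
Steps: 4


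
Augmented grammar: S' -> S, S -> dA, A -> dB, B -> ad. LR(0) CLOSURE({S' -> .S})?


Start: S' -> .S
For each item with dot before a nonterminal B, add B -> .γ for every B-production
Closure: [S' -> .S, S -> .dA]


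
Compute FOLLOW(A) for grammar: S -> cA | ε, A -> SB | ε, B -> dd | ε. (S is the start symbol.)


$ ∈ FOLLOW(S). For each A -> αBβ: add FIRST(β)\{ε} to FOLLOW(B); if β nullable, add FOLLOW(A).
FOLLOW(A) = {$, d}


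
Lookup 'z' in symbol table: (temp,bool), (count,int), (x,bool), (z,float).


Lookup 'z' → type float


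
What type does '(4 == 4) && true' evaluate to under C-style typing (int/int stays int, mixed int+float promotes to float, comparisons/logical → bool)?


Operand types: bool && bool
Rule: logical operators take bool operands and yield bool
Result type: bool


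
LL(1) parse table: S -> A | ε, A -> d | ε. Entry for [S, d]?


For [S, d]: 'd' ∈ FIRST(A)
Entry: S -> A


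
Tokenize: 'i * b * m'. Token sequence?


Scan left to right, longest-match per lexeme
Tokens: ID(i), OP(*), ID(b), OP(*), ID(m)


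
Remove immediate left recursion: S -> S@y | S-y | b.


Left-recursive alternatives: S@y, S-y; non-recursive: b
Introduce S': S -> bS', S' -> @yS' | -yS' | ε


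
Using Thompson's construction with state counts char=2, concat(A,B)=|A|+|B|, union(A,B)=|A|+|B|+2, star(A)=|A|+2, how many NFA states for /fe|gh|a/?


Syntax tree has 5 char leaf(s), 2 union(s), 0 star(s)
chars contribute 5×2 = 10; each union adds +2; each star adds +2
Total: 10 + 4 + 0 = 14 states


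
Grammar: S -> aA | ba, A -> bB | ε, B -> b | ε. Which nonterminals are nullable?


A nonterminal is nullable iff some alternative derives ε (directly, or every symbol in it is nullable)
Nullable: {A, B}


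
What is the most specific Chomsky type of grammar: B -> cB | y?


Right-linear: every RHS is a terminal or a terminal followed by one nonterminal
Classification: Type 3 (Regular)


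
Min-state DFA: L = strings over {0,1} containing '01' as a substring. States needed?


KMP-style automaton: 2 progress states + 1 absorbing accept = 3
Minimal DFA: 3 states


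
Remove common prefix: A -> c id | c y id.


Common prefix: 'c'
Factored: A -> c A', A' -> id | y id


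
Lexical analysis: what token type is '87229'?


Pattern: digits only
Type: INTEGER_LITERAL


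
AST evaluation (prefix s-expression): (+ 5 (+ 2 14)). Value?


Evaluate inner: (+ 2 14) = 16
Evaluate root: (+ 5 16) = 21
Result: 21


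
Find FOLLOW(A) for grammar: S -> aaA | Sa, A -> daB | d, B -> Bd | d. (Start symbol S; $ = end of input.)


$ ∈ FOLLOW(S). For each A -> αBβ: add FIRST(β)\{ε} to FOLLOW(B); if β nullable, add FOLLOW(A).
FOLLOW(A) = {$, a}


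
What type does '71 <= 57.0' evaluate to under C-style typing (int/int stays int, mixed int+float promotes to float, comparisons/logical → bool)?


Operand types: int <= float
Rule: comparison yields bool
Result type: bool


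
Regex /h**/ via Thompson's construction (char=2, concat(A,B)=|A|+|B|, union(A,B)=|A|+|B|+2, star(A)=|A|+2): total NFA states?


Syntax tree has 1 char leaf(s), 0 union(s), 2 star(s)
chars contribute 1×2 = 2; each union adds +2; each star adds +2
Total: 2 + 0 + 4 = 6 states


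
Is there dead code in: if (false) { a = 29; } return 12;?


condition is constant false, so the whole block is unreachable
Dead: 'if (false) { a = 29; }'


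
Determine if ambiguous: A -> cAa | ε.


balanced c^n…a^n: each string has a unique parse
Unambiguous


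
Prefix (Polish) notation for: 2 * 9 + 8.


left-to-right (same/higher precedence on left): tree is (+ (* 2 9) 8)
Prefix: + * 2 9 8


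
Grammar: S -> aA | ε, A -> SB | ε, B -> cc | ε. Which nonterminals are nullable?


A nonterminal is nullable iff some alternative derives ε (directly, or every symbol in it is nullable)
Nullable: {A, B, S}


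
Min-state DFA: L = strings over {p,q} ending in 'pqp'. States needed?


Track the longest suffix of input matching a prefix of 'pqp': 4 classes (prefixes of length 0..3)
Minimal DFA: 4 states


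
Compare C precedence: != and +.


'+' is additive (level 9); '!=' is equality (level 6)
Higher level binds tighter
'+' has higher precedence than '!='


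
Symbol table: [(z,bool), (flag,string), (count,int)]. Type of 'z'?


Lookup 'z' → type bool


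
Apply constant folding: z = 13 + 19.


13 + 19 = 32 at compile time
Optimized: z = 32


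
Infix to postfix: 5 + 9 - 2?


Left to right (same or higher precedence on left)
Postfix: 5 9 + 2 -


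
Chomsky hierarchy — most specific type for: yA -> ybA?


LHS has context (more than one symbol) and |LHS| ≤ |RHS|
Classification: Type 1 (Context-Sensitive)


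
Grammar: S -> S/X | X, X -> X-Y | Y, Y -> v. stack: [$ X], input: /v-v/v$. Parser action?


lookahead ∉ {-} so X won't extend; reduce S -> X
Action: reduce (S -> X)


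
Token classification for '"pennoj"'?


Pattern: double-quoted sequence
Type: STRING_LITERAL


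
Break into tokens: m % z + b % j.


Scan left to right, longest-match per lexeme
Tokens: ID(m), OP(%), ID(z), OP(+), ID(b), OP(%), ID(j)


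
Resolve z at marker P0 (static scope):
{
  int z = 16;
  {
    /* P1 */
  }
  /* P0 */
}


z declared in the same block as P0
z = 16


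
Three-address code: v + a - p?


Break into single-operator statements:
t1 = v + a
t2 = t1 - p


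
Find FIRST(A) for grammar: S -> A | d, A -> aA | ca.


Per alternative of A: FIRST(aA) = {a}; FIRST(ca) = {c}
FIRST(A) = {a, c}


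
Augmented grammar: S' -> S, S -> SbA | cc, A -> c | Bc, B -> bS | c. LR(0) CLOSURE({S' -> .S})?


Start: S' -> .S
For each item with dot before a nonterminal B, add B -> .γ for every B-production
Closure: [S' -> .S, S -> .SbA, S -> .cc]


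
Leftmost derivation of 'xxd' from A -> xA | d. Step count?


Derivation: A => xA => xxA => xxd
Steps: 3


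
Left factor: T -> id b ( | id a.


Common prefix: 'id'
Factored: T -> id T', T' -> b ( | a


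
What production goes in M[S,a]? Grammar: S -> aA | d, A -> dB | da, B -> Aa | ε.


For [S, a]: 'a' ∈ FIRST(aA)
Entry: S -> aA


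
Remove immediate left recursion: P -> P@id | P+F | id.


Left-recursive alternatives: P@id, P+F; non-recursive: id
Introduce P': P -> idP', P' -> @idP' | +FP' | ε


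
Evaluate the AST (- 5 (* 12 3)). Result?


Evaluate inner: (* 12 3) = 36
Evaluate root: (- 5 36) = -31
Result: -31


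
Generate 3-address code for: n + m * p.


Break into single-operator statements:
t1 = m * p
t2 = n + t1


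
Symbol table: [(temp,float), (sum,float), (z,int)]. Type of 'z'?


Lookup 'z' → type int


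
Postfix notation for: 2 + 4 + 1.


Left to right (same or higher precedence on left)
Postfix: 2 4 + 1 +


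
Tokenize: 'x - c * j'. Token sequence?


Scan left to right, longest-match per lexeme
Tokens: ID(x), OP(-), ID(c), OP(*), ID(j)


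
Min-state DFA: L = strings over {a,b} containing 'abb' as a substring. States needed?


KMP-style automaton: 3 progress states + 1 absorbing accept = 4
Minimal DFA: 4 states


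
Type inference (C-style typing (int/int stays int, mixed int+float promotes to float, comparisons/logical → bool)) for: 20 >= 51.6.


Operand types: int >= float
Rule: comparison yields bool
Result type: bool


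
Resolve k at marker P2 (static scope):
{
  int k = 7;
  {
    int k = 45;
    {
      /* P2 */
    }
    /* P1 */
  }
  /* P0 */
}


P2's block does not declare k; resolves to the enclosing declaration at depth 1
k = 45


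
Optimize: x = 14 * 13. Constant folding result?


14 * 13 = 182 at compile time
Optimized: x = 182


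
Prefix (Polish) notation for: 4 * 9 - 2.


left-to-right (same/higher precedence on left): tree is (- (* 4 9) 2)
Prefix: - * 4 9 2


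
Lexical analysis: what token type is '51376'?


Pattern: digits only
Type: INTEGER_LITERAL


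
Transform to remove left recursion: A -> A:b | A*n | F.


Left-recursive alternatives: A:b, A*n; non-recursive: F
Introduce A': A -> FA', A' -> :bA' | *nA' | ε


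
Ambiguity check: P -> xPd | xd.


balanced x^n…d^n: each string has a unique parse
Unambiguous


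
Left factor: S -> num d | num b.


Common prefix: 'num'
Factored: S -> num S', S' -> d | b


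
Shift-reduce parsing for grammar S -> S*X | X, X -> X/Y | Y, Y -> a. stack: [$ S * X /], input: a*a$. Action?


no handle; shift 'a'
Action: shift


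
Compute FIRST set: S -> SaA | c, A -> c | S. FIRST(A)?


Per alternative of A: FIRST(c) = {c}; FIRST(S) = {c}
FIRST(A) = {c}


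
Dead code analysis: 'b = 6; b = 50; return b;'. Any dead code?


first assignment to b is overwritten before any read
Dead: 'b = 6'


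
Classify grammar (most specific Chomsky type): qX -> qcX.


LHS has context (more than one symbol) and |LHS| ≤ |RHS|
Classification: Type 1 (Context-Sensitive)


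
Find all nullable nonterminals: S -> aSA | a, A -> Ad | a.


A nonterminal is nullable iff some alternative derives ε (directly, or every symbol in it is nullable)
Nullable: {}


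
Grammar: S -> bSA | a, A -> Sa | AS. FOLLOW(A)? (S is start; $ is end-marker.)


$ ∈ FOLLOW(S). For each A -> αBβ: add FIRST(β)\{ε} to FOLLOW(B); if β nullable, add FOLLOW(A).
FOLLOW(A) = {$, a, b}


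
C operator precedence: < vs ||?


'<' is relational (level 7); '||' is logical OR (level 1)
Higher level binds tighter
'<' has higher precedence than '||'


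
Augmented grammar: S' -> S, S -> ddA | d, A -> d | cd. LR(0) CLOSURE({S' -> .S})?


Start: S' -> .S
For each item with dot before a nonterminal B, add B -> .γ for every B-production
Closure: [S' -> .S, S -> .ddA, S -> .d]


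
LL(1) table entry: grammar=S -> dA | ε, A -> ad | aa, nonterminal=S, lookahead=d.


For [S, d]: 'd' ∈ FIRST(dA)
Entry: S -> dA
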